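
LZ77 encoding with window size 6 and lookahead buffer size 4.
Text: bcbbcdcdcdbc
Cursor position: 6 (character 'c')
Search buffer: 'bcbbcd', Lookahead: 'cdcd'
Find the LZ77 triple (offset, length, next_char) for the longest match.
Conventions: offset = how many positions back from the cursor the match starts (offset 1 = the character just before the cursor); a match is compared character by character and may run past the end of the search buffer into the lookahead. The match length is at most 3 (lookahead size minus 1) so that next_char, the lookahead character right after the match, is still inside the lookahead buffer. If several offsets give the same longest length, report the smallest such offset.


Try each offset into the search buffer:
  offset=1 (pos 5, char 'd'): match length 0
  offset=2 (pos 4, char 'c'): match length 3
  offset=3 (pos 3, char 'b'): match length 0
  offset=4 (pos 2, char 'b'): match length 0
  offset=5 (pos 1, char 'c'): match length 1
  offset=6 (pos 0, char 'b'): match length 0
Longest match has length 3 at offset 2.
next_char = character at position 6 + 3 = 9 -> 'd'

Best match: offset=2, length=3 (matching 'cdc' starting at position 4)
LZ77 triple: (2, 3, 'd')


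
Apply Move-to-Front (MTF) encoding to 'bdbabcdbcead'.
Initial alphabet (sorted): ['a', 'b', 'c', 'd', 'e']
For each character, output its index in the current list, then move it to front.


MTF encoding:
'b': index 1 in ['a', 'b', 'c', 'd', 'e'] -> ['b', 'a', 'c', 'd', 'e']
'd': index 3 in ['b', 'a', 'c', 'd', 'e'] -> ['d', 'b', 'a', 'c', 'e']
'b': index 1 in ['d', 'b', 'a', 'c', 'e'] -> ['b', 'd', 'a', 'c', 'e']
'a': index 2 in ['b', 'd', 'a', 'c', 'e'] -> ['a', 'b', 'd', 'c', 'e']
'b': index 1 in ['a', 'b', 'd', 'c', 'e'] -> ['b', 'a', 'd', 'c', 'e']
'c': index 3 in ['b', 'a', 'd', 'c', 'e'] -> ['c', 'b', 'a', 'd', 'e']
'd': index 3 in ['c', 'b', 'a', 'd', 'e'] -> ['d', 'c', 'b', 'a', 'e']
'b': index 2 in ['d', 'c', 'b', 'a', 'e'] -> ['b', 'd', 'c', 'a', 'e']
'c': index 2 in ['b', 'd', 'c', 'a', 'e'] -> ['c', 'b', 'd', 'a', 'e']
'e': index 4 in ['c', 'b', 'd', 'a', 'e'] -> ['e', 'c', 'b', 'd', 'a']
'a': index 4 in ['e', 'c', 'b', 'd', 'a'] -> ['a', 'e', 'c', 'b', 'd']
'd': index 4 in ['a', 'e', 'c', 'b', 'd'] -> ['d', 'a', 'e', 'c', 'b']


Output: [1, 3, 1, 2, 1, 3, 3, 2, 2, 4, 4, 4]


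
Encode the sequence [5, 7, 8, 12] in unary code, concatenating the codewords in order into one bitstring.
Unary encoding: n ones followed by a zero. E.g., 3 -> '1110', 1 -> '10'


Encode each number as n ones followed by a terminating 0:
  5 -> 111110 (6 bits)
  7 -> 11111110 (8 bits)
  8 -> 111111110 (9 bits)
  12 -> 1111111111110 (13 bits)
Total length = 6 + 8 + 9 + 13 = 36 bits.

Unary([5, 7, 8, 12]) = 111110111111101111111101111111111110 (36 bits)


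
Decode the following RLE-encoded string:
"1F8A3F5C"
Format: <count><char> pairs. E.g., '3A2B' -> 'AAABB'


Expanding each <count><char> pair:
  1F -> 'F'
  8A -> 'AAAAAAAA'
  3F -> 'FFF'
  5C -> 'CCCCC'

Decoded = FAAAAAAAAFFFCCCCC


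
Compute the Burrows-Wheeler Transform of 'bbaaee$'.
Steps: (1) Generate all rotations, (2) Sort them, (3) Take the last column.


Rotations (sorted):
  0: $bbaaee -> last char: e
  1: aaee$bb -> last char: b
  2: aee$bba -> last char: a
  3: baaee$b -> last char: b
  4: bbaaee$ -> last char: $
  5: e$bbaae -> last char: e
  6: ee$bbaa -> last char: a


BWT = ebab$ea


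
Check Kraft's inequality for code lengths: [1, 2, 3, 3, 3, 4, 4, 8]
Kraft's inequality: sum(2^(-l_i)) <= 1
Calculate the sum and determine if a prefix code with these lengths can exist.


Sum = 2^(-1) + 2^(-2) + 2^(-3) + 2^(-3) + 2^(-3) + 2^(-4) + 2^(-4) + 2^(-8)
    = 0.5 + 0.25 + 0.125 + 0.125 + 0.125 + 0.0625 + 0.0625 + 0.00390625
    = 321/256 = 1.25390625
Since 1.25390625 > 1, Kraft's inequality is NOT satisfied.
A prefix code with these lengths CANNOT exist.

Kraft sum = 1.25390625. Not satisfied.


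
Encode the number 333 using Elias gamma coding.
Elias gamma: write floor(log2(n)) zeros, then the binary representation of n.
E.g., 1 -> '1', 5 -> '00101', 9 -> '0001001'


num_bits = floor(log2(333)) + 1 = 9
leading_zeros = num_bits - 1 = 8
binary(333) = 101001101

Elias gamma(333) = '00000000' + '101001101' = 00000000101001101 (17 bits)


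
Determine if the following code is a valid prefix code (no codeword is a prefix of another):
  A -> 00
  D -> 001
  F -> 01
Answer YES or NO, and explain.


Checking each pair (does one codeword prefix another?):
  A='00' vs D='001': prefix -- VIOLATION

NO -- this is NOT a valid prefix code. A (00) is a prefix of D (001).


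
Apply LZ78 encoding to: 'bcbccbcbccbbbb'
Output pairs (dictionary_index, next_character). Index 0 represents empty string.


LZ78 encoding steps:
Dictionary: {0: ''}
Step 1: w='' (idx 0), next='b' -> output (0, 'b'), add 'b' as idx 1
Step 2: w='' (idx 0), next='c' -> output (0, 'c'), add 'c' as idx 2
Step 3: w='b' (idx 1), next='c' -> output (1, 'c'), add 'bc' as idx 3
Step 4: w='c' (idx 2), next='b' -> output (2, 'b'), add 'cb' as idx 4
Step 5: w='cb' (idx 4), next='c' -> output (4, 'c'), add 'cbc' as idx 5
Step 6: w='cb' (idx 4), next='b' -> output (4, 'b'), add 'cbb' as idx 6
Step 7: w='b' (idx 1), next='b' -> output (1, 'b'), add 'bb' as idx 7


Encoded: [(0, 'b'), (0, 'c'), (1, 'c'), (2, 'b'), (4, 'c'), (4, 'b'), (1, 'b')]


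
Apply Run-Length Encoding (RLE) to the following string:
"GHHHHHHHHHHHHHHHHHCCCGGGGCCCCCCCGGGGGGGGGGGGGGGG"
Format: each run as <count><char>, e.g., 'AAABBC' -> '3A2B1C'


Scanning runs left to right:
  i=0: run of 'G' x 1 -> '1G'
  i=1: run of 'H' x 17 -> '17H'
  i=18: run of 'C' x 3 -> '3C'
  i=21: run of 'G' x 4 -> '4G'
  i=25: run of 'C' x 7 -> '7C'
  i=32: run of 'G' x 16 -> '16G'

RLE = 1G17H3C4G7C16G


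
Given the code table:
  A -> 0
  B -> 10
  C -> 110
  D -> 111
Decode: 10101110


Decoding:
10 -> B
10 -> B
111 -> D
0 -> A


Result: BBDA


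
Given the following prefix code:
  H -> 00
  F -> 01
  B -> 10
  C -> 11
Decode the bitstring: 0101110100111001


Decoding step by step:
Bits 01 -> F
Bits 01 -> F
Bits 11 -> C
Bits 01 -> F
Bits 00 -> H
Bits 11 -> C
Bits 10 -> B
Bits 01 -> F


Decoded message: FFCFHCBF


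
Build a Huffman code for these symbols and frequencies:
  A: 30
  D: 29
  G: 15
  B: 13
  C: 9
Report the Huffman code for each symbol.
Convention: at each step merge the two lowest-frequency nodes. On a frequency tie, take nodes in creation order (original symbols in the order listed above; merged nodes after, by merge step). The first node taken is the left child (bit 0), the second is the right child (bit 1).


Huffman tree construction:
Step 1: Merge C(9) + B(13) = 22
Step 2: Merge G(15) + (C+B)(22) = 37
Step 3: Merge D(29) + A(30) = 59
Step 4: Merge (G+(C+B))(37) + (D+A)(59) = 96
Read each symbol's code off the tree from the root (left child = 0, right child = 1).

Codes:
  A: 11 (length 2)
  D: 10 (length 2)
  G: 00 (length 2)
  B: 011 (length 3)
  C: 010 (length 3)
Average code length: 214/96 = 2.2292 bits/symbol


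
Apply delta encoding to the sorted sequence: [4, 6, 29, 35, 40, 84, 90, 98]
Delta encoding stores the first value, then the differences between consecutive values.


First value: 4
Deltas:
  6 - 4 = 2
  29 - 6 = 23
  35 - 29 = 6
  40 - 35 = 5
  84 - 40 = 44
  90 - 84 = 6
  98 - 90 = 8


Delta encoded: [4, 2, 23, 6, 5, 44, 6, 8]


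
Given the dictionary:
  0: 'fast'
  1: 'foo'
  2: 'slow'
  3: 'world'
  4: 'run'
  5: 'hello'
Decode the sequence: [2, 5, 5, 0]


Look up each index in the dictionary:
  2 -> 'slow'
  5 -> 'hello'
  5 -> 'hello'
  0 -> 'fast'

Decoded: "slow hello hello fast"


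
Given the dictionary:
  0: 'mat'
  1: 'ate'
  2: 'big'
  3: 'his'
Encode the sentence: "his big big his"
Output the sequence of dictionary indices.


Look up each word in the dictionary:
  'his' -> 3
  'big' -> 2
  'big' -> 2
  'his' -> 3

Encoded: [3, 2, 2, 3]


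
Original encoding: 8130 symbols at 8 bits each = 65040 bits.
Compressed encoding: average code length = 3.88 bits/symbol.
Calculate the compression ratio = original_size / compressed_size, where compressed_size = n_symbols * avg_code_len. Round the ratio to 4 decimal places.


original_size = n_symbols * orig_bits = 8130 * 8 = 65040 bits
compressed_size = n_symbols * avg_code_len = 8130 * 3.88 = 31544.4 bits
ratio = original_size / compressed_size = 65040 / 31544.4 = 2.0619

Compression ratio = 2.0619


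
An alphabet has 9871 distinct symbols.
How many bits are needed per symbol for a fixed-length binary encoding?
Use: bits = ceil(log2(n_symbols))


log2(9871) = 13.269
Bracket: 2^13 = 8192 < 9871 <= 2^14 = 16384
So ceil(log2(9871)) = 14

bits = ceil(log2(9871)) = ceil(13.269) = 14 bits


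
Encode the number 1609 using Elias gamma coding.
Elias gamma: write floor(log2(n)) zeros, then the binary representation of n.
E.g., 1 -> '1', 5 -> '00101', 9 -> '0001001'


num_bits = floor(log2(1609)) + 1 = 11
leading_zeros = num_bits - 1 = 10
binary(1609) = 11001001001

Elias gamma(1609) = '0000000000' + '11001001001' = 000000000011001001001 (21 bits)


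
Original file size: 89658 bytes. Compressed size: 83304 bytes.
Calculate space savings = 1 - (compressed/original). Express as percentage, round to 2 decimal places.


ratio = compressed/original = 83304/89658 = 0.929131
savings = 1 - ratio = 1 - 0.929131 = 0.070869
as a percentage: 0.070869 * 100 = 7.09%

Space savings = 1 - 83304/89658 = 7.09%


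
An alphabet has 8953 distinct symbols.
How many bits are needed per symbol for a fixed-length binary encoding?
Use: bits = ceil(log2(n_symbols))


log2(8953) = 13.1282
Bracket: 2^13 = 8192 < 8953 <= 2^14 = 16384
So ceil(log2(8953)) = 14

bits = ceil(log2(8953)) = ceil(13.1282) = 14 bits


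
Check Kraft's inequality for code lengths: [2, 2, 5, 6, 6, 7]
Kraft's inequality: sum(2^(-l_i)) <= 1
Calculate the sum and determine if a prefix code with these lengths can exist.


Sum = 2^(-2) + 2^(-2) + 2^(-5) + 2^(-6) + 2^(-6) + 2^(-7)
    = 0.25 + 0.25 + 0.03125 + 0.015625 + 0.015625 + 0.0078125
    = 73/128 = 0.5703125
Since 0.5703125 <= 1, Kraft's inequality IS satisfied.
A prefix code with these lengths CAN exist.

Kraft sum = 0.5703125. Satisfied.


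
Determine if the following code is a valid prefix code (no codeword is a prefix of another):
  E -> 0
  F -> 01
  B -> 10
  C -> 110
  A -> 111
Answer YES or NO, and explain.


Checking each pair (does one codeword prefix another?):
  E='0' vs F='01': prefix -- VIOLATION

NO -- this is NOT a valid prefix code. E (0) is a prefix of F (01).


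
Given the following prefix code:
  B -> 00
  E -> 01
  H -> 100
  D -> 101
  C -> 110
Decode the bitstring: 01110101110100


Decoding step by step:
Bits 01 -> E
Bits 110 -> C
Bits 101 -> D
Bits 110 -> C
Bits 100 -> H


Decoded message: ECDCH


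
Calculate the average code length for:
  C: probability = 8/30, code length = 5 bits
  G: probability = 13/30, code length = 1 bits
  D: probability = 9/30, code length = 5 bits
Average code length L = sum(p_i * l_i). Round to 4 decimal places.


Weighted contributions p_i * l_i:
  C: (8/30) * 5 = 40/30
  G: (13/30) * 1 = 13/30
  D: (9/30) * 5 = 45/30
Sum = (40 + 13 + 45)/30 = 98/30

L = 98/30 = 3.2667 bits/symbol


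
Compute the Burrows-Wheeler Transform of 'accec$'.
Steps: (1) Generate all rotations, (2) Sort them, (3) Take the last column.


Rotations (sorted):
  0: $accec -> last char: c
  1: accec$ -> last char: $
  2: c$acce -> last char: e
  3: ccec$a -> last char: a
  4: cec$ac -> last char: c
  5: ec$acc -> last char: c


BWT = c$eacc


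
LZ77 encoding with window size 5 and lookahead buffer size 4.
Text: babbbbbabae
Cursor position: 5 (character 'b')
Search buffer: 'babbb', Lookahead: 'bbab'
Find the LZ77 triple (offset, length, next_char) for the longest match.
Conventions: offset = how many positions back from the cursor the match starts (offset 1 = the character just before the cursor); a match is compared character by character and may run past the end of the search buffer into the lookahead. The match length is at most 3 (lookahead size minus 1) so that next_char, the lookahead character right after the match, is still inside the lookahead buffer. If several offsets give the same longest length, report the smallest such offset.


Try each offset into the search buffer:
  offset=1 (pos 4, char 'b'): match length 2
  offset=2 (pos 3, char 'b'): match length 2
  offset=3 (pos 2, char 'b'): match length 2
  offset=4 (pos 1, char 'a'): match length 0
  offset=5 (pos 0, char 'b'): match length 1
Longest match has length 2, found at offsets 1, 2, 3; take the smallest, offset 1.
next_char = character at position 5 + 2 = 7 -> 'a'

Best match: offset=1, length=2 (matching 'bb' starting at position 4)
LZ77 triple: (1, 2, 'a')


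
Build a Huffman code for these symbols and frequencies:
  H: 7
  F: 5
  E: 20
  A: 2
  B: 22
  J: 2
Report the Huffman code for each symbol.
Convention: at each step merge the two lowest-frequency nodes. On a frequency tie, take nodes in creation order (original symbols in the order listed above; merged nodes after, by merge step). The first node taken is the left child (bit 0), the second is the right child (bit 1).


Huffman tree construction:
Step 1: Merge A(2) + J(2) = 4
Step 2: Merge (A+J)(4) + F(5) = 9
Step 3: Merge H(7) + ((A+J)+F)(9) = 16
Step 4: Merge (H+((A+J)+F))(16) + E(20) = 36
Step 5: Merge B(22) + ((H+((A+J)+F))+E)(36) = 58
Read each symbol's code off the tree from the root (left child = 0, right child = 1).

Codes:
  H: 100 (length 3)
  F: 1011 (length 4)
  E: 11 (length 2)
  A: 10100 (length 5)
  B: 0 (length 1)
  J: 10101 (length 5)
Average code length: 123/58 = 2.1207 bits/symbol


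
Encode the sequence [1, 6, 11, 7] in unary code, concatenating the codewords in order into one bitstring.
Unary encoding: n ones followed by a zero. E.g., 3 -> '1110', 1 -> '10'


Encode each number as n ones followed by a terminating 0:
  1 -> 10 (2 bits)
  6 -> 1111110 (7 bits)
  11 -> 111111111110 (12 bits)
  7 -> 11111110 (8 bits)
Total length = 2 + 7 + 12 + 8 = 29 bits.

Unary([1, 6, 11, 7]) = 10111111011111111111011111110 (29 bits)


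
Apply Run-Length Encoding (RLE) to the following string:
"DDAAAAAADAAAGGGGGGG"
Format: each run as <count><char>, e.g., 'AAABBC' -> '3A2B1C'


Scanning runs left to right:
  i=0: run of 'D' x 2 -> '2D'
  i=2: run of 'A' x 6 -> '6A'
  i=8: run of 'D' x 1 -> '1D'
  i=9: run of 'A' x 3 -> '3A'
  i=12: run of 'G' x 7 -> '7G'

RLE = 2D6A1D3A7G


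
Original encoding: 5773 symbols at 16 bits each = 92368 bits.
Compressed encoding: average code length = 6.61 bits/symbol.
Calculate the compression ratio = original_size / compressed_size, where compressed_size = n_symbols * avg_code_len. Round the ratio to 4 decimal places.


original_size = n_symbols * orig_bits = 5773 * 16 = 92368 bits
compressed_size = n_symbols * avg_code_len = 5773 * 6.61 = 38159.53 bits
ratio = original_size / compressed_size = 92368 / 38159.53 = 2.4206

Compression ratio = 2.4206


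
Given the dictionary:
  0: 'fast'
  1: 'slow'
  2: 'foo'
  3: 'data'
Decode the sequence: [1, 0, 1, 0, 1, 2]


Look up each index in the dictionary:
  1 -> 'slow'
  0 -> 'fast'
  1 -> 'slow'
  0 -> 'fast'
  1 -> 'slow'
  2 -> 'foo'

Decoded: "slow fast slow fast slow foo"


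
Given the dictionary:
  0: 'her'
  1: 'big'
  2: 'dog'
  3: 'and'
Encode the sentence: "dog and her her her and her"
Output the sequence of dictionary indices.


Look up each word in the dictionary:
  'dog' -> 2
  'and' -> 3
  'her' -> 0
  'her' -> 0
  'her' -> 0
  'and' -> 3
  'her' -> 0

Encoded: [2, 3, 0, 0, 0, 3, 0]


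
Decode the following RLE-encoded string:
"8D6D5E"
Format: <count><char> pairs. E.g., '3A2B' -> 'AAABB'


Expanding each <count><char> pair:
  8D -> 'DDDDDDDD'
  6D -> 'DDDDDD'
  5E -> 'EEEEE'

Decoded = DDDDDDDDDDDDDDEEEEE


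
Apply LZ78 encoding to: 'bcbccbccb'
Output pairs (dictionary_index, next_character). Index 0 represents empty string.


LZ78 encoding steps:
Dictionary: {0: ''}
Step 1: w='' (idx 0), next='b' -> output (0, 'b'), add 'b' as idx 1
Step 2: w='' (idx 0), next='c' -> output (0, 'c'), add 'c' as idx 2
Step 3: w='b' (idx 1), next='c' -> output (1, 'c'), add 'bc' as idx 3
Step 4: w='c' (idx 2), next='b' -> output (2, 'b'), add 'cb' as idx 4
Step 5: w='c' (idx 2), next='c' -> output (2, 'c'), add 'cc' as idx 5
Step 6: w='b' (idx 1), end of input -> output (1, '')


Encoded: [(0, 'b'), (0, 'c'), (1, 'c'), (2, 'b'), (2, 'c'), (1, '')]


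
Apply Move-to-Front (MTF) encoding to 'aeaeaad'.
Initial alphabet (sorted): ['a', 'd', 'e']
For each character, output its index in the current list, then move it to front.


MTF encoding:
'a': index 0 in ['a', 'd', 'e'] -> ['a', 'd', 'e']
'e': index 2 in ['a', 'd', 'e'] -> ['e', 'a', 'd']
'a': index 1 in ['e', 'a', 'd'] -> ['a', 'e', 'd']
'e': index 1 in ['a', 'e', 'd'] -> ['e', 'a', 'd']
'a': index 1 in ['e', 'a', 'd'] -> ['a', 'e', 'd']
'a': index 0 in ['a', 'e', 'd'] -> ['a', 'e', 'd']
'd': index 2 in ['a', 'e', 'd'] -> ['d', 'a', 'e']


Output: [0, 2, 1, 1, 1, 0, 2]


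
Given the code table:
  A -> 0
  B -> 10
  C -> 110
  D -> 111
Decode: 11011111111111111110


Decoding:
110 -> C
111 -> D
111 -> D
111 -> D
111 -> D
111 -> D
10 -> B


Result: CDDDDDB


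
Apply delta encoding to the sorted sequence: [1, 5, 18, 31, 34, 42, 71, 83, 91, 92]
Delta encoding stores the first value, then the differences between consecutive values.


First value: 1
Deltas:
  5 - 1 = 4
  18 - 5 = 13
  31 - 18 = 13
  34 - 31 = 3
  42 - 34 = 8
  71 - 42 = 29
  83 - 71 = 12
  91 - 83 = 8
  92 - 91 = 1


Delta encoded: [1, 4, 13, 13, 3, 8, 29, 12, 8, 1]


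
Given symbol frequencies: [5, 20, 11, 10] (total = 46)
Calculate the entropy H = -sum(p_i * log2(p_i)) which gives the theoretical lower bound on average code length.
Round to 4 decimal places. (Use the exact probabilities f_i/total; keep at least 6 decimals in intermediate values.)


Per-symbol terms -p_i * log2(p_i) with p_i = f_i/46:
  p = 5/46 = 0.108696: log2(p) = -3.201634, -p*log2(p) = 0.348004
  p = 20/46 = 0.434783: log2(p) = -1.201634, -p*log2(p) = 0.522450
  p = 11/46 = 0.239130: log2(p) = -2.064130, -p*log2(p) = 0.493596
  p = 10/46 = 0.217391: log2(p) = -2.201634, -p*log2(p) = 0.478616
H = 0.348004 + 0.522450 + 0.493596 + 0.478616 = 1.842666

H = 1.8427 bits/symbol


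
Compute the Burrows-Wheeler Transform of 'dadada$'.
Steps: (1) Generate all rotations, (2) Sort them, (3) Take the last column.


Rotations (sorted):
  0: $dadada -> last char: a
  1: a$dadad -> last char: d
  2: ada$dad -> last char: d
  3: adada$d -> last char: d
  4: da$dada -> last char: a
  5: dada$da -> last char: a
  6: dadada$ -> last char: $


BWT = adddaa$


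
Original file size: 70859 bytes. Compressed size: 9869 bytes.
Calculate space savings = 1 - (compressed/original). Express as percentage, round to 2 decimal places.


ratio = compressed/original = 9869/70859 = 0.139277
savings = 1 - ratio = 1 - 0.139277 = 0.860723
as a percentage: 0.860723 * 100 = 86.07%

Space savings = 1 - 9869/70859 = 86.07%


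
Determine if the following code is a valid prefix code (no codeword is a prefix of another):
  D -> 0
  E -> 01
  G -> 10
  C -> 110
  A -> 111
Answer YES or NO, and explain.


Checking each pair (does one codeword prefix another?):
  D='0' vs E='01': prefix -- VIOLATION

NO -- this is NOT a valid prefix code. D (0) is a prefix of E (01).


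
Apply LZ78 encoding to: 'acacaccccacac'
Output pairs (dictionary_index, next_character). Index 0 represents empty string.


LZ78 encoding steps:
Dictionary: {0: ''}
Step 1: w='' (idx 0), next='a' -> output (0, 'a'), add 'a' as idx 1
Step 2: w='' (idx 0), next='c' -> output (0, 'c'), add 'c' as idx 2
Step 3: w='a' (idx 1), next='c' -> output (1, 'c'), add 'ac' as idx 3
Step 4: w='ac' (idx 3), next='c' -> output (3, 'c'), add 'acc' as idx 4
Step 5: w='c' (idx 2), next='c' -> output (2, 'c'), add 'cc' as idx 5
Step 6: w='ac' (idx 3), next='a' -> output (3, 'a'), add 'aca' as idx 6
Step 7: w='c' (idx 2), end of input -> output (2, '')


Encoded: [(0, 'a'), (0, 'c'), (1, 'c'), (3, 'c'), (2, 'c'), (3, 'a'), (2, '')]


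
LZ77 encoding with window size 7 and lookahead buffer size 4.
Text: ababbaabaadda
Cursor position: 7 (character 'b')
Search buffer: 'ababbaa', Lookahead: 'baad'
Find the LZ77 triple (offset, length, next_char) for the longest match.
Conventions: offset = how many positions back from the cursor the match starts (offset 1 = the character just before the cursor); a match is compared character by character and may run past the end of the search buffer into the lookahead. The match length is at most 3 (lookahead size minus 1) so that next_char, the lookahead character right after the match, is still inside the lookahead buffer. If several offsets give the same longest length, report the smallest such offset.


Try each offset into the search buffer:
  offset=1 (pos 6, char 'a'): match length 0
  offset=2 (pos 5, char 'a'): match length 0
  offset=3 (pos 4, char 'b'): match length 3
  offset=4 (pos 3, char 'b'): match length 1
  offset=5 (pos 2, char 'a'): match length 0
  offset=6 (pos 1, char 'b'): match length 2
  offset=7 (pos 0, char 'a'): match length 0
Longest match has length 3 at offset 3.
next_char = character at position 7 + 3 = 10 -> 'd'

Best match: offset=3, length=3 (matching 'baa' starting at position 4)
LZ77 triple: (3, 3, 'd')


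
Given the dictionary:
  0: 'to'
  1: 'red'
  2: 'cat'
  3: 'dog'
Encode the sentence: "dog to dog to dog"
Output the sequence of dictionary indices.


Look up each word in the dictionary:
  'dog' -> 3
  'to' -> 0
  'dog' -> 3
  'to' -> 0
  'dog' -> 3

Encoded: [3, 0, 3, 0, 3]


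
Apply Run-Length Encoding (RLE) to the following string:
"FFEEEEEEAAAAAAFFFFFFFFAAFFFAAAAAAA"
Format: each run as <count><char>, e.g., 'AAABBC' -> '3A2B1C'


Scanning runs left to right:
  i=0: run of 'F' x 2 -> '2F'
  i=2: run of 'E' x 6 -> '6E'
  i=8: run of 'A' x 6 -> '6A'
  i=14: run of 'F' x 8 -> '8F'
  i=22: run of 'A' x 2 -> '2A'
  i=24: run of 'F' x 3 -> '3F'
  i=27: run of 'A' x 7 -> '7A'

RLE = 2F6E6A8F2A3F7A


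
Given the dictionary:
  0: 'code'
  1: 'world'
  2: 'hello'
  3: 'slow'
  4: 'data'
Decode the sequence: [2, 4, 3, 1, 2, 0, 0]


Look up each index in the dictionary:
  2 -> 'hello'
  4 -> 'data'
  3 -> 'slow'
  1 -> 'world'
  2 -> 'hello'
  0 -> 'code'
  0 -> 'code'

Decoded: "hello data slow world hello code code"


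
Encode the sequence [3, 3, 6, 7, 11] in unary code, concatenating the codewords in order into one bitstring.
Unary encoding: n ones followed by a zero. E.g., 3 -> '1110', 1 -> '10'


Encode each number as n ones followed by a terminating 0:
  3 -> 1110 (4 bits)
  3 -> 1110 (4 bits)
  6 -> 1111110 (7 bits)
  7 -> 11111110 (8 bits)
  11 -> 111111111110 (12 bits)
Total length = 4 + 4 + 7 + 8 + 12 = 35 bits.

Unary([3, 3, 6, 7, 11]) = 11101110111111011111110111111111110 (35 bits)


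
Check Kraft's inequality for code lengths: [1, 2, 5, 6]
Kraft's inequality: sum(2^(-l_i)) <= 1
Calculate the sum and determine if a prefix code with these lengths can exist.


Sum = 2^(-1) + 2^(-2) + 2^(-5) + 2^(-6)
    = 0.5 + 0.25 + 0.03125 + 0.015625
    = 51/64 = 0.796875
Since 0.796875 <= 1, Kraft's inequality IS satisfied.
A prefix code with these lengths CAN exist.

Kraft sum = 0.796875. Satisfied.


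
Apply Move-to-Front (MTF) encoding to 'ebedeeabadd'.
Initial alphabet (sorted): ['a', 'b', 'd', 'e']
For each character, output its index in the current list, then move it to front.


MTF encoding:
'e': index 3 in ['a', 'b', 'd', 'e'] -> ['e', 'a', 'b', 'd']
'b': index 2 in ['e', 'a', 'b', 'd'] -> ['b', 'e', 'a', 'd']
'e': index 1 in ['b', 'e', 'a', 'd'] -> ['e', 'b', 'a', 'd']
'd': index 3 in ['e', 'b', 'a', 'd'] -> ['d', 'e', 'b', 'a']
'e': index 1 in ['d', 'e', 'b', 'a'] -> ['e', 'd', 'b', 'a']
'e': index 0 in ['e', 'd', 'b', 'a'] -> ['e', 'd', 'b', 'a']
'a': index 3 in ['e', 'd', 'b', 'a'] -> ['a', 'e', 'd', 'b']
'b': index 3 in ['a', 'e', 'd', 'b'] -> ['b', 'a', 'e', 'd']
'a': index 1 in ['b', 'a', 'e', 'd'] -> ['a', 'b', 'e', 'd']
'd': index 3 in ['a', 'b', 'e', 'd'] -> ['d', 'a', 'b', 'e']
'd': index 0 in ['d', 'a', 'b', 'e'] -> ['d', 'a', 'b', 'e']


Output: [3, 2, 1, 3, 1, 0, 3, 3, 1, 3, 0]


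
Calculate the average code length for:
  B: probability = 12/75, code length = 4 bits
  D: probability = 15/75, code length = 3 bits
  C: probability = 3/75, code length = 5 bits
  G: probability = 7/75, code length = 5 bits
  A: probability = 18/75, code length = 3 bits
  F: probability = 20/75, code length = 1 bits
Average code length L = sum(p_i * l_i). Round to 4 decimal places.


Weighted contributions p_i * l_i:
  B: (12/75) * 4 = 48/75
  D: (15/75) * 3 = 45/75
  C: (3/75) * 5 = 15/75
  G: (7/75) * 5 = 35/75
  A: (18/75) * 3 = 54/75
  F: (20/75) * 1 = 20/75
Sum = (48 + 45 + 15 + 35 + 54 + 20)/75 = 217/75

L = 217/75 = 2.8933 bits/symbol


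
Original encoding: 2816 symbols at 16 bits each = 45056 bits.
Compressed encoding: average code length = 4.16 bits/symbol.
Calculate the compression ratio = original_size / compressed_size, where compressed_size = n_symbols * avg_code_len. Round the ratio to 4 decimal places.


original_size = n_symbols * orig_bits = 2816 * 16 = 45056 bits
compressed_size = n_symbols * avg_code_len = 2816 * 4.16 = 11714.56 bits
ratio = original_size / compressed_size = 45056 / 11714.56 = 3.8462

Compression ratio = 3.8462


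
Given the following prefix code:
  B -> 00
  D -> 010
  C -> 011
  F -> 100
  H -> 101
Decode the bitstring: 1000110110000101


Decoding step by step:
Bits 100 -> F
Bits 011 -> C
Bits 011 -> C
Bits 00 -> B
Bits 00 -> B
Bits 101 -> H


Decoded message: FCCBBH


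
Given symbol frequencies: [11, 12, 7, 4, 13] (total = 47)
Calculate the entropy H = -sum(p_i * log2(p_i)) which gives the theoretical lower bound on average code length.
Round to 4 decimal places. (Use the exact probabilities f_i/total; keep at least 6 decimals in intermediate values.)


Per-symbol terms -p_i * log2(p_i) with p_i = f_i/47:
  p = 11/47 = 0.234043: log2(p) = -2.095157, -p*log2(p) = 0.490356
  p = 12/47 = 0.255319: log2(p) = -1.969626, -p*log2(p) = 0.502883
  p = 7/47 = 0.148936: log2(p) = -2.747234, -p*log2(p) = 0.409163
  p = 4/47 = 0.085106: log2(p) = -3.554589, -p*log2(p) = 0.302518
  p = 13/47 = 0.276596: log2(p) = -1.854149, -p*log2(p) = 0.512850
H = 0.490356 + 0.502883 + 0.409163 + 0.302518 + 0.512850 = 2.217770

H = 2.2178 bits/symbol


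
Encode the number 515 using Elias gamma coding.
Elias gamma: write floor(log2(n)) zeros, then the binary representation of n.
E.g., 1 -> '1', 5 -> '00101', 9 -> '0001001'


num_bits = floor(log2(515)) + 1 = 10
leading_zeros = num_bits - 1 = 9
binary(515) = 1000000011

Elias gamma(515) = '000000000' + '1000000011' = 0000000001000000011 (19 bits)


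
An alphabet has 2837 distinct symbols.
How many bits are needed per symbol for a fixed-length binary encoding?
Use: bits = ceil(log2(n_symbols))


log2(2837) = 11.4702
Bracket: 2^11 = 2048 < 2837 <= 2^12 = 4096
So ceil(log2(2837)) = 12

bits = ceil(log2(2837)) = ceil(11.4702) = 12 bits


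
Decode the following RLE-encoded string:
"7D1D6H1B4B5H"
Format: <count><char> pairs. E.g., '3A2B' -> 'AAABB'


Expanding each <count><char> pair:
  7D -> 'DDDDDDD'
  1D -> 'D'
  6H -> 'HHHHHH'
  1B -> 'B'
  4B -> 'BBBB'
  5H -> 'HHHHH'

Decoded = DDDDDDDDHHHHHHBBBBBHHHHH


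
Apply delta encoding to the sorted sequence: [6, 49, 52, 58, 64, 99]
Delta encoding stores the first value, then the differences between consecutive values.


First value: 6
Deltas:
  49 - 6 = 43
  52 - 49 = 3
  58 - 52 = 6
  64 - 58 = 6
  99 - 64 = 35


Delta encoded: [6, 43, 3, 6, 6, 35]


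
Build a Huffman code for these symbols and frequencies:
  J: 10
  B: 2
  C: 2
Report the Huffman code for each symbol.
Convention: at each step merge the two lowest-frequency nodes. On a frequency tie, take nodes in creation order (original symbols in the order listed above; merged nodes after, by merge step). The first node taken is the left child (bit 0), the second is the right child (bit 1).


Huffman tree construction:
Step 1: Merge B(2) + C(2) = 4
Step 2: Merge (B+C)(4) + J(10) = 14
Read each symbol's code off the tree from the root (left child = 0, right child = 1).

Codes:
  J: 1 (length 1)
  B: 00 (length 2)
  C: 01 (length 2)
Average code length: 18/14 = 1.2857 bits/symbol


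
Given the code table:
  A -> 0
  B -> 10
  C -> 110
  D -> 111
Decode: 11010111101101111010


Decoding:
110 -> C
10 -> B
111 -> D
10 -> B
110 -> C
111 -> D
10 -> B
10 -> B


Result: CBDBCDBB


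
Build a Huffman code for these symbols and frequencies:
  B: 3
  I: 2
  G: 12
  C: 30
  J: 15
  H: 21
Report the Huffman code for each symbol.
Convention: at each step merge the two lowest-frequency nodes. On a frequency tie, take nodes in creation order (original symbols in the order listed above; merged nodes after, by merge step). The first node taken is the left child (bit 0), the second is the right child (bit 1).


Huffman tree construction:
Step 1: Merge I(2) + B(3) = 5
Step 2: Merge (I+B)(5) + G(12) = 17
Step 3: Merge J(15) + ((I+B)+G)(17) = 32
Step 4: Merge H(21) + C(30) = 51
Step 5: Merge (J+((I+B)+G))(32) + (H+C)(51) = 83
Read each symbol's code off the tree from the root (left child = 0, right child = 1).

Codes:
  B: 0101 (length 4)
  I: 0100 (length 4)
  G: 011 (length 3)
  C: 11 (length 2)
  J: 00 (length 2)
  H: 10 (length 2)
Average code length: 188/83 = 2.2651 bits/symbol


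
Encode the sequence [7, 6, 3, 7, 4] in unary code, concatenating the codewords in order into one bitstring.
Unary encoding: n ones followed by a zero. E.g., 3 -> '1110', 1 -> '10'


Encode each number as n ones followed by a terminating 0:
  7 -> 11111110 (8 bits)
  6 -> 1111110 (7 bits)
  3 -> 1110 (4 bits)
  7 -> 11111110 (8 bits)
  4 -> 11110 (5 bits)
Total length = 8 + 7 + 4 + 8 + 5 = 32 bits.

Unary([7, 6, 3, 7, 4]) = 11111110111111011101111111011110 (32 bits)


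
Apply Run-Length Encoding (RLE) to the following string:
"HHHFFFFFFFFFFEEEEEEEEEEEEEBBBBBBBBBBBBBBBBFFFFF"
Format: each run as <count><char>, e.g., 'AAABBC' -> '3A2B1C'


Scanning runs left to right:
  i=0: run of 'H' x 3 -> '3H'
  i=3: run of 'F' x 10 -> '10F'
  i=13: run of 'E' x 13 -> '13E'
  i=26: run of 'B' x 16 -> '16B'
  i=42: run of 'F' x 5 -> '5F'

RLE = 3H10F13E16B5F


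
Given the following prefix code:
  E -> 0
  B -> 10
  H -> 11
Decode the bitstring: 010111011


Decoding step by step:
Bits 0 -> E
Bits 10 -> B
Bits 11 -> H
Bits 10 -> B
Bits 11 -> H


Decoded message: EBHBH


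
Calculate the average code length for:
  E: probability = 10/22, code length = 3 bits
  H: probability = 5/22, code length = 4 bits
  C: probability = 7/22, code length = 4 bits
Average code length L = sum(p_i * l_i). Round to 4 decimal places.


Weighted contributions p_i * l_i:
  E: (10/22) * 3 = 30/22
  H: (5/22) * 4 = 20/22
  C: (7/22) * 4 = 28/22
Sum = (30 + 20 + 28)/22 = 78/22

L = 78/22 = 3.5455 bits/symbol


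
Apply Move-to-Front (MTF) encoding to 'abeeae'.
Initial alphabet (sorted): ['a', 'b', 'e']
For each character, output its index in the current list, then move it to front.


MTF encoding:
'a': index 0 in ['a', 'b', 'e'] -> ['a', 'b', 'e']
'b': index 1 in ['a', 'b', 'e'] -> ['b', 'a', 'e']
'e': index 2 in ['b', 'a', 'e'] -> ['e', 'b', 'a']
'e': index 0 in ['e', 'b', 'a'] -> ['e', 'b', 'a']
'a': index 2 in ['e', 'b', 'a'] -> ['a', 'e', 'b']
'e': index 1 in ['a', 'e', 'b'] -> ['e', 'a', 'b']


Output: [0, 1, 2, 0, 2, 1]


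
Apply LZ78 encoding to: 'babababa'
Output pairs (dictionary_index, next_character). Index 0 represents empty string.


LZ78 encoding steps:
Dictionary: {0: ''}
Step 1: w='' (idx 0), next='b' -> output (0, 'b'), add 'b' as idx 1
Step 2: w='' (idx 0), next='a' -> output (0, 'a'), add 'a' as idx 2
Step 3: w='b' (idx 1), next='a' -> output (1, 'a'), add 'ba' as idx 3
Step 4: w='ba' (idx 3), next='b' -> output (3, 'b'), add 'bab' as idx 4
Step 5: w='a' (idx 2), end of input -> output (2, '')


Encoded: [(0, 'b'), (0, 'a'), (1, 'a'), (3, 'b'), (2, '')]


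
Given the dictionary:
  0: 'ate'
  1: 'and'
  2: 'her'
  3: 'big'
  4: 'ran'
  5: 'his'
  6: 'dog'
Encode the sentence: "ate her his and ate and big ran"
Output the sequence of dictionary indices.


Look up each word in the dictionary:
  'ate' -> 0
  'her' -> 2
  'his' -> 5
  'and' -> 1
  'ate' -> 0
  'and' -> 1
  'big' -> 3
  'ran' -> 4

Encoded: [0, 2, 5, 1, 0, 1, 3, 4]


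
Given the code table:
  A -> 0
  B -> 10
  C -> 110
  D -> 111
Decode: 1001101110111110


Decoding:
10 -> B
0 -> A
110 -> C
111 -> D
0 -> A
111 -> D
110 -> C


Result: BACDADC


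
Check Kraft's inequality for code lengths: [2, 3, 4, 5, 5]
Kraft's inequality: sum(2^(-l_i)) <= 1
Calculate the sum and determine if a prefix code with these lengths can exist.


Sum = 2^(-2) + 2^(-3) + 2^(-4) + 2^(-5) + 2^(-5)
    = 0.25 + 0.125 + 0.0625 + 0.03125 + 0.03125
    = 16/32 = 0.5
Since 0.5 <= 1, Kraft's inequality IS satisfied.
A prefix code with these lengths CAN exist.

Kraft sum = 0.5. Satisfied.


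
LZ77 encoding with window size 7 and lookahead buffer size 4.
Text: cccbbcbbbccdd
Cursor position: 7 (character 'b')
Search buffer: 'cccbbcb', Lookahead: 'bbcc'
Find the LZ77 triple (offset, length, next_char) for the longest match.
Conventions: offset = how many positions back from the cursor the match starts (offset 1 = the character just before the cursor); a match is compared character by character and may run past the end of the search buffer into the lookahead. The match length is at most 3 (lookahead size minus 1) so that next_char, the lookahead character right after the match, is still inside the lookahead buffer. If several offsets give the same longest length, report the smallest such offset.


Try each offset into the search buffer:
  offset=1 (pos 6, char 'b'): match length 2
  offset=2 (pos 5, char 'c'): match length 0
  offset=3 (pos 4, char 'b'): match length 1
  offset=4 (pos 3, char 'b'): match length 3
  offset=5 (pos 2, char 'c'): match length 0
  offset=6 (pos 1, char 'c'): match length 0
  offset=7 (pos 0, char 'c'): match length 0
Longest match has length 3 at offset 4.
next_char = character at position 7 + 3 = 10 -> 'c'

Best match: offset=4, length=3 (matching 'bbc' starting at position 3)
LZ77 triple: (4, 3, 'c')


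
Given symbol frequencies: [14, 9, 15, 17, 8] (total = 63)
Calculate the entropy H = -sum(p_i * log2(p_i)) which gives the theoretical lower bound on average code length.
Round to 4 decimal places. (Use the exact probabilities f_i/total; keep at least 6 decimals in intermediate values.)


Per-symbol terms -p_i * log2(p_i) with p_i = f_i/63:
  p = 14/63 = 0.222222: log2(p) = -2.169925, -p*log2(p) = 0.482206
  p = 9/63 = 0.142857: log2(p) = -2.807355, -p*log2(p) = 0.401051
  p = 15/63 = 0.238095: log2(p) = -2.070389, -p*log2(p) = 0.492950
  p = 17/63 = 0.269841: log2(p) = -1.889817, -p*log2(p) = 0.509951
  p = 8/63 = 0.126984: log2(p) = -2.977280, -p*log2(p) = 0.378067
H = 0.482206 + 0.401051 + 0.492950 + 0.509951 + 0.378067 = 2.264225

H = 2.2642 bits/symbol


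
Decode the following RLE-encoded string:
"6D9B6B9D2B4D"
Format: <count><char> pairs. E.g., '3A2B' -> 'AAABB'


Expanding each <count><char> pair:
  6D -> 'DDDDDD'
  9B -> 'BBBBBBBBB'
  6B -> 'BBBBBB'
  9D -> 'DDDDDDDDD'
  2B -> 'BB'
  4D -> 'DDDD'

Decoded = DDDDDDBBBBBBBBBBBBBBBDDDDDDDDDBBDDDD


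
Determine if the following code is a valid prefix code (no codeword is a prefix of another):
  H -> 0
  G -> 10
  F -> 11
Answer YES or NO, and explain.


Checking each pair (does one codeword prefix another?):
  H='0' vs G='10': no prefix
  H='0' vs F='11': no prefix
  G='10' vs H='0': no prefix
  G='10' vs F='11': no prefix
  F='11' vs H='0': no prefix
  F='11' vs G='10': no prefix
No violation found over all pairs.

YES -- this is a valid prefix code. No codeword is a prefix of any other codeword.


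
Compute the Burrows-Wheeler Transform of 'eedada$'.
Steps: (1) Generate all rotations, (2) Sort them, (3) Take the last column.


Rotations (sorted):
  0: $eedada -> last char: a
  1: a$eedad -> last char: d
  2: ada$eed -> last char: d
  3: da$eeda -> last char: a
  4: dada$ee -> last char: e
  5: edada$e -> last char: e
  6: eedada$ -> last char: $


BWT = addaee$


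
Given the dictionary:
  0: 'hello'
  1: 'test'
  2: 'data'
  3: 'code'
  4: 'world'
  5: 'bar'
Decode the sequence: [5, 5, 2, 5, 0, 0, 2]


Look up each index in the dictionary:
  5 -> 'bar'
  5 -> 'bar'
  2 -> 'data'
  5 -> 'bar'
  0 -> 'hello'
  0 -> 'hello'
  2 -> 'data'

Decoded: "bar bar data bar hello hello data"


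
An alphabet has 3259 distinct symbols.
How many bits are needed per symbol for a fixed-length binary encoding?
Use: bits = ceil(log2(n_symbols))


log2(3259) = 11.6702
Bracket: 2^11 = 2048 < 3259 <= 2^12 = 4096
So ceil(log2(3259)) = 12

bits = ceil(log2(3259)) = ceil(11.6702) = 12 bits


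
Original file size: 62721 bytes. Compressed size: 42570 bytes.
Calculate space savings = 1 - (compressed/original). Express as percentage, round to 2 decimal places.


ratio = compressed/original = 42570/62721 = 0.67872
savings = 1 - ratio = 1 - 0.67872 = 0.32128
as a percentage: 0.32128 * 100 = 32.13%

Space savings = 1 - 42570/62721 = 32.13%


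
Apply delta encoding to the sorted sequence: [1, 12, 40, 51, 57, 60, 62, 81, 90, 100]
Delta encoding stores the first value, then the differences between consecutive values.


First value: 1
Deltas:
  12 - 1 = 11
  40 - 12 = 28
  51 - 40 = 11
  57 - 51 = 6
  60 - 57 = 3
  62 - 60 = 2
  81 - 62 = 19
  90 - 81 = 9
  100 - 90 = 10


Delta encoded: [1, 11, 28, 11, 6, 3, 2, 19, 9, 10]


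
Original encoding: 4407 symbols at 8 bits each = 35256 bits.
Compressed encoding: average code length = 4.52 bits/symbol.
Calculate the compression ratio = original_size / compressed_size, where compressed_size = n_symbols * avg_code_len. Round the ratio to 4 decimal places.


original_size = n_symbols * orig_bits = 4407 * 8 = 35256 bits
compressed_size = n_symbols * avg_code_len = 4407 * 4.52 = 19919.64 bits
ratio = original_size / compressed_size = 35256 / 19919.64 = 1.7699

Compression ratio = 1.7699


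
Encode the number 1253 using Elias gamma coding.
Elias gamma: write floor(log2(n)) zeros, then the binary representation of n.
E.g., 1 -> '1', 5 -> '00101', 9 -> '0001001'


num_bits = floor(log2(1253)) + 1 = 11
leading_zeros = num_bits - 1 = 10
binary(1253) = 10011100101

Elias gamma(1253) = '0000000000' + '10011100101' = 000000000010011100101 (21 bits)


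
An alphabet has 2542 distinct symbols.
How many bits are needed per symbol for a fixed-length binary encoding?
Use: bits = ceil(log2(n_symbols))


log2(2542) = 11.3117
Bracket: 2^11 = 2048 < 2542 <= 2^12 = 4096
So ceil(log2(2542)) = 12

bits = ceil(log2(2542)) = ceil(11.3117) = 12 bits


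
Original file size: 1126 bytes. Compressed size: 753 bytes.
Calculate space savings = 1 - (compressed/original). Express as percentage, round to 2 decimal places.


ratio = compressed/original = 753/1126 = 0.668739
savings = 1 - ratio = 1 - 0.668739 = 0.331261
as a percentage: 0.331261 * 100 = 33.13%

Space savings = 1 - 753/1126 = 33.13%


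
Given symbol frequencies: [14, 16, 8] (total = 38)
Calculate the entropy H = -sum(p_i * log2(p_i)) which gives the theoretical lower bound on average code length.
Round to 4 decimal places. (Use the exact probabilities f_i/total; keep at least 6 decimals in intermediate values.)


Per-symbol terms -p_i * log2(p_i) with p_i = f_i/38:
  p = 14/38 = 0.368421: log2(p) = -1.440573, -p*log2(p) = 0.530737
  p = 16/38 = 0.421053: log2(p) = -1.247928, -p*log2(p) = 0.525443
  p = 8/38 = 0.210526: log2(p) = -2.247928, -p*log2(p) = 0.473248
H = 0.530737 + 0.525443 + 0.473248 = 1.529428

H = 1.5294 bits/symbol


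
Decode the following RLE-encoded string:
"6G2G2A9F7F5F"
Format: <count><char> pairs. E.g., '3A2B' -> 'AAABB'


Expanding each <count><char> pair:
  6G -> 'GGGGGG'
  2G -> 'GG'
  2A -> 'AA'
  9F -> 'FFFFFFFFF'
  7F -> 'FFFFFFF'
  5F -> 'FFFFF'

Decoded = GGGGGGGGAAFFFFFFFFFFFFFFFFFFFFF
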